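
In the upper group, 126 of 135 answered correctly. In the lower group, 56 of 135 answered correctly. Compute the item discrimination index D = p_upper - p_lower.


p_upper = 126/135 = 0.9333
p_lower = 56/135 = 0.4148
D = 0.9333 - 0.4148 = 0.5185

0.5185


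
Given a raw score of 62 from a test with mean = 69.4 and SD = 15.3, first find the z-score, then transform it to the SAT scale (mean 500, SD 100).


z = (X - mean) / SD = (62 - 69.4) / 15.3
z = -7.4 / 15.3
z = -0.4837
SAT-scale = SAT = 500 + 100z
Carry z at full precision (z = -7.4 / 15.3) into the conversion:
SAT-scale = 500 + 100 * (-7.4 / 15.3) = 500 + -740 / 15.3
SAT-scale = 500 + -48.366
SAT-scale = 451.634

451.634


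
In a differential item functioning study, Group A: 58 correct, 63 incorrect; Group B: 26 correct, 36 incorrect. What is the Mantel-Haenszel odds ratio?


Odds_A = 58/63 = 0.9206
Odds_B = 26/36 = 0.7222
OR = Odds_A / Odds_B = 0.9206 / 0.7222
Exactly, OR = (58 * 36) / (63 * 26) = 2088 / 1638
OR = 1.2747

1.2747


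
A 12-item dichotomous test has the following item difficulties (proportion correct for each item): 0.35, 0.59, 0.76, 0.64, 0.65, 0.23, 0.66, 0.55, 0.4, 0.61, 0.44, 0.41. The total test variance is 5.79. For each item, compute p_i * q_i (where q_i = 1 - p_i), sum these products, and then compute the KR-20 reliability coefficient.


For each item, compute p_i * q_i:
  Item 1: 0.35 * 0.65 = 0.2275
  Item 2: 0.59 * 0.41 = 0.2419
  Item 3: 0.76 * 0.24 = 0.1824
  Item 4: 0.64 * 0.36 = 0.2304
  Item 5: 0.65 * 0.35 = 0.2275
  Item 6: 0.23 * 0.77 = 0.1771
  Item 7: 0.66 * 0.34 = 0.2244
  Item 8: 0.55 * 0.45 = 0.2475
  Item 9: 0.4 * 0.6 = 0.24
  Item 10: 0.61 * 0.39 = 0.2379
  Item 11: 0.44 * 0.56 = 0.2464
  Item 12: 0.41 * 0.59 = 0.2419
Sum(p_i * q_i) = 0.2275 + 0.2419 + 0.1824 + 0.2304 + 0.2275 + 0.1771 + 0.2244 + 0.2475 + 0.24 + 0.2379 + 0.2464 + 0.2419 = 2.7249
KR-20 = (k/(k-1)) * (1 - Sum(p_i*q_i) / Var_total)
= (12/11) * (1 - 2.7249/5.79)
= 1.0909 * 0.5294
KR-20 = 0.5775

0.5775


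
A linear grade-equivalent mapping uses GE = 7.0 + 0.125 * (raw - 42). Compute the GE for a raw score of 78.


raw - median = 78 - 42 = 36
slope * diff = 0.125 * 36 = 4.5
GE = 7.0 + 4.5
GE = 11.5

11.5


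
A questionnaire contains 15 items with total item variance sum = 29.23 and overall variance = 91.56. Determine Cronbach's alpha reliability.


alpha = (k/(k-1)) * (1 - sum(si^2)/s_total^2)
= (15/14) * (1 - 29.23/91.56)
alpha = 0.7294

0.7294


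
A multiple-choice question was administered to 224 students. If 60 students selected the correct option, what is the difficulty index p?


Item difficulty p = number correct / total examinees
p = 60 / 224
p = 0.2679

0.2679


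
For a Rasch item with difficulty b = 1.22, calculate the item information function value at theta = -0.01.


P = 1/(1+exp(-(-0.01-1.22))) = 0.2262
I = P*(1-P) = 0.2262 * 0.7738
I = 0.175

0.175


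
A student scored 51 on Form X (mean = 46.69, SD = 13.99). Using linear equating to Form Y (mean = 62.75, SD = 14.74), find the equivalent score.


slope = SD_Y / SD_X = 14.74 / 13.99 ~ 1.0536
intercept = mean_Y - slope * mean_X = 62.75 - (14.74 / 13.99) * 46.69 ~ 13.557
Y = slope * X + intercept. To avoid rounding drift from the rounded slope/intercept, evaluate the equivalent form Y = mean_Y + SD_Y * (X - mean_X) / SD_X at full precision:
Y = 62.75 + 14.74 * (51 - 46.69) / 13.99
Y = 62.75 + 14.74 * 4.31 / 13.99
Y = 62.75 + 63.5294 / 13.99
Y = 62.75 + 4.5411
Y = 67.2911

67.2911


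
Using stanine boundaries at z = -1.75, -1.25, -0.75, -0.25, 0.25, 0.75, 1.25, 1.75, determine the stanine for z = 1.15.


Stanine boundaries: [-1.75, -1.25, -0.75, -0.25, 0.25, 0.75, 1.25, 1.75]
z = 1.15
Check each boundary:
  z >= -1.75 -> could be stanine 2
  z >= -1.25 -> could be stanine 3
  z >= -0.75 -> could be stanine 4
  z >= -0.25 -> could be stanine 5
  z >= 0.25 -> could be stanine 6
  z >= 0.75 -> could be stanine 7
  z < 1.25
  z < 1.75
Highest qualifying boundary gives stanine = 7

7


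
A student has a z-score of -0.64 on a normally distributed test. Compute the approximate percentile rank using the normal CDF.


CDF(z) = 0.5 * (1 + erf(z/sqrt(2)))
erf(-0.4525) = -0.4778
CDF = 0.2611
Percentile rank = 0.2611 * 100 = 26.11

26.11


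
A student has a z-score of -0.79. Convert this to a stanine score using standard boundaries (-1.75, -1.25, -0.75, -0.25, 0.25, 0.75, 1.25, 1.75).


Stanine boundaries: [-1.75, -1.25, -0.75, -0.25, 0.25, 0.75, 1.25, 1.75]
z = -0.79
Check each boundary:
  z >= -1.75 -> could be stanine 2
  z >= -1.25 -> could be stanine 3
  z < -0.75
  z < -0.25
  z < 0.25
  z < 0.75
  z < 1.25
  z < 1.75
Highest qualifying boundary gives stanine = 3

3


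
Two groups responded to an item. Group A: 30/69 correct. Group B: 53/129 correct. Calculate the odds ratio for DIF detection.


Odds_A = 30/39 = 0.7692
Odds_B = 53/76 = 0.6974
OR = Odds_A / Odds_B = 0.7692 / 0.6974
Exactly, OR = (30 * 76) / (39 * 53) = 2280 / 2067
OR = 1.103

1.103


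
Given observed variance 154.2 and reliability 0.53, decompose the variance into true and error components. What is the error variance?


var_true = rxx * var_obs = 0.53 * 154.2 = 81.726
var_error = var_obs - var_true
var_error = 154.2 - 81.726
var_error = 72.474

72.474


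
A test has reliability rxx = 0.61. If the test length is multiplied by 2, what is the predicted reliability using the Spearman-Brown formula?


r_new = (n * rxx) / (1 + (n-1) * rxx)
r_new = (2 * 0.61) / (1 + 1 * 0.61)
r_new = 1.22 / 1.61
r_new = 0.7578

0.7578


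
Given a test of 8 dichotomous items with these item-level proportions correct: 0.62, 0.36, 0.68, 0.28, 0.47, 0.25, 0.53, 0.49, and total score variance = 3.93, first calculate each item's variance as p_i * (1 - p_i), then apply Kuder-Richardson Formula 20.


For each item, compute p_i * q_i:
  Item 1: 0.62 * 0.38 = 0.2356
  Item 2: 0.36 * 0.64 = 0.2304
  Item 3: 0.68 * 0.32 = 0.2176
  Item 4: 0.28 * 0.72 = 0.2016
  Item 5: 0.47 * 0.53 = 0.2491
  Item 6: 0.25 * 0.75 = 0.1875
  Item 7: 0.53 * 0.47 = 0.2491
  Item 8: 0.49 * 0.51 = 0.2499
Sum(p_i * q_i) = 0.2356 + 0.2304 + 0.2176 + 0.2016 + 0.2491 + 0.1875 + 0.2491 + 0.2499 = 1.8208
KR-20 = (k/(k-1)) * (1 - Sum(p_i*q_i) / Var_total)
= (8/7) * (1 - 1.8208/3.93)
= 1.1429 * 0.5367
KR-20 = 0.6134

0.6134


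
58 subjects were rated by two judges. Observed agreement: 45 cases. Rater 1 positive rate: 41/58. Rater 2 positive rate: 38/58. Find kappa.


P_o = 45/58 = 0.775862
P_e = (41*38 + 17*20) / 3364 = 0.564209
kappa = (P_o - P_e) / (1 - P_e)
kappa = (0.775862 - 0.564209) / (1 - 0.564209)
kappa = 0.4857

0.4857


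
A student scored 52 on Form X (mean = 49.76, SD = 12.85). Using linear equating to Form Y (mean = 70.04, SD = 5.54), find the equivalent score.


slope = SD_Y / SD_X = 5.54 / 12.85 ~ 0.4311
intercept = mean_Y - slope * mean_X = 70.04 - (5.54 / 12.85) * 49.76 ~ 48.5871
Y = slope * X + intercept. To avoid rounding drift from the rounded slope/intercept, evaluate the equivalent form Y = mean_Y + SD_Y * (X - mean_X) / SD_X at full precision:
Y = 70.04 + 5.54 * (52 - 49.76) / 12.85
Y = 70.04 + 5.54 * 2.24 / 12.85
Y = 70.04 + 12.4096 / 12.85
Y = 70.04 + 0.9657
Y = 71.0057

71.0057


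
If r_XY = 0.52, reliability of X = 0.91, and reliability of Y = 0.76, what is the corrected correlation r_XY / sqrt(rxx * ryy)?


r_corrected = rxy / sqrt(rxx * ryy)
= 0.52 / sqrt(0.91 * 0.76)
= 0.52 / sqrt(0.6916)
= 0.52 / 0.831625
r_corrected = 0.6253

0.6253


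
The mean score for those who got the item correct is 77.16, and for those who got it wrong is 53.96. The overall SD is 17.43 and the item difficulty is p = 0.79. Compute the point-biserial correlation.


q = 1 - p = 0.21
rpb = ((M1 - M0) / SD) * sqrt(p * q)
rpb = ((77.16 - 53.96) / 17.43) * sqrt(0.79 * 0.21)
rpb = 0.5421

0.5421


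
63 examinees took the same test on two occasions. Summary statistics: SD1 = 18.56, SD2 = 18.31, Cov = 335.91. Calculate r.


r = cov(X,Y) / (SD_X * SD_Y)
r = 335.91 / (18.56 * 18.31)
r = 335.91 / 339.8336
r = 0.9885

0.9885


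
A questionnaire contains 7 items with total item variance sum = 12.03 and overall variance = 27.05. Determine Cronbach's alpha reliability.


alpha = (k/(k-1)) * (1 - sum(si^2)/s_total^2)
= (7/6) * (1 - 12.03/27.05)
alpha = 0.6478

0.6478


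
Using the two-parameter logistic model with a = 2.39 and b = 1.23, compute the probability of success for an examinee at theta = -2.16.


a*(theta - b) = 2.39 * (-2.16 - 1.23) = -8.1021
exp(--8.1021) = 3301.3937
P = 1 / (1 + 3301.3937)
P = 0.0003

0.0003


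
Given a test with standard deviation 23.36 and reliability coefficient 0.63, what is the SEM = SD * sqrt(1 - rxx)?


SEM = SD * sqrt(1 - rxx)
SEM = 23.36 * sqrt(1 - 0.63)
SEM = 23.36 * sqrt(0.37) = 23.36 * 0.608276
SEM = 14.2093

14.2093


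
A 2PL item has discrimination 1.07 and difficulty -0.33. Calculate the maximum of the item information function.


For 2PL, max info at theta = b = -0.33
I_max = a^2 / 4 = 1.07^2 / 4
= 1.1449 / 4
I_max = 0.2862

0.2862


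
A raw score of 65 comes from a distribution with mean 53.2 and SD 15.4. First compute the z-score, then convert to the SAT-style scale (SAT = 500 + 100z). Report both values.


z = (X - mean) / SD = (65 - 53.2) / 15.4
z = 11.8 / 15.4
z = 0.7662
SAT-scale = SAT = 500 + 100z
Carry z at full precision (z = 11.8 / 15.4) into the conversion:
SAT-scale = 500 + 100 * (11.8 / 15.4) = 500 + 1180 / 15.4
SAT-scale = 500 + 76.6234
SAT-scale = 576.6234

576.6234


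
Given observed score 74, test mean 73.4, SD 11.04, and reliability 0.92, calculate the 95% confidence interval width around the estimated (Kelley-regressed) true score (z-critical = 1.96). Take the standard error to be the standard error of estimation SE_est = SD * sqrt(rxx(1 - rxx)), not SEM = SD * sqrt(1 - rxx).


True score estimate = 0.92*74 + 0.08*73.4 = 73.952
SE_est = SD * sqrt(rxx * (1 - rxx)) = 11.04 * sqrt(0.92 * 0.08) = 11.04 * sqrt(0.0736) = 2.995077
CI = T_est +/- z * SE_est, so width = 2 * z * SE_est = 2 * 1.96 * 2.995077
Width = 11.7407

11.7407


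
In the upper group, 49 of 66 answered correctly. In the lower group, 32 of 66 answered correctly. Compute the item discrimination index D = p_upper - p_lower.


p_upper = 49/66 = 0.7424
p_lower = 32/66 = 0.4848
D = 0.7424 - 0.4848 = 0.2576

0.2576


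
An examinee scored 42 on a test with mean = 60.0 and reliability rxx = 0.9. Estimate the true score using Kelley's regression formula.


T_est = rxx * X + (1 - rxx) * mean
T_est = 0.9 * 42 + 0.1 * 60.0
T_est = 37.8 + 6.0
T_est = 43.8

43.8


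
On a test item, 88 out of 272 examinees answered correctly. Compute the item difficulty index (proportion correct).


Item difficulty p = number correct / total examinees
p = 88 / 272
p = 0.3235

0.3235


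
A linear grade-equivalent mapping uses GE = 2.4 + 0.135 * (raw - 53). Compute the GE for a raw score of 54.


raw - median = 54 - 53 = 1
slope * diff = 0.135 * 1 = 0.135
GE = 2.4 + 0.135
GE = 2.535

2.535


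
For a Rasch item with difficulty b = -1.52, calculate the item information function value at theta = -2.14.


P = 1/(1+exp(-(-2.14--1.52))) = 0.3498
I = P*(1-P) = 0.3498 * 0.6502
I = 0.2274

0.2274


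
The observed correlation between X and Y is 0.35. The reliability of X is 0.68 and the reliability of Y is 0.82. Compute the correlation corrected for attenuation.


r_corrected = rxy / sqrt(rxx * ryy)
= 0.35 / sqrt(0.68 * 0.82)
= 0.35 / sqrt(0.5576)
= 0.35 / 0.746726
r_corrected = 0.4687

0.4687


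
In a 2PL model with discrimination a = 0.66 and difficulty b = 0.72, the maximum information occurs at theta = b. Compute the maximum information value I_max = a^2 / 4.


For 2PL, max info at theta = b = 0.72
I_max = a^2 / 4 = 0.66^2 / 4
= 0.4356 / 4
I_max = 0.1089

0.1089


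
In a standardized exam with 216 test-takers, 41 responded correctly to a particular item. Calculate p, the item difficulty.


Item difficulty p = number correct / total examinees
p = 41 / 216
p = 0.1898

0.1898


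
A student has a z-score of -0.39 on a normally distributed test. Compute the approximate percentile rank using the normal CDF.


CDF(z) = 0.5 * (1 + erf(z/sqrt(2)))
erf(-0.2758) = -0.3035
CDF = 0.3483
Percentile rank = 0.3483 * 100 = 34.83

34.83


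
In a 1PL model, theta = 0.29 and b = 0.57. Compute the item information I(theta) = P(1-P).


P = 1/(1+exp(-(0.29-0.57))) = 0.4305
I = P*(1-P) = 0.4305 * 0.5695
I = 0.2452

0.2452


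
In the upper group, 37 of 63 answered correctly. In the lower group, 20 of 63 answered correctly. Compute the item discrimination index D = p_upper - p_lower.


p_upper = 37/63 = 0.5873
p_lower = 20/63 = 0.3175
D = 0.5873 - 0.3175 = 0.2698

0.2698


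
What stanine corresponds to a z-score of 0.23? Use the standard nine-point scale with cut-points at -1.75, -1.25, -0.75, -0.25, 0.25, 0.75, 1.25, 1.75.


Stanine boundaries: [-1.75, -1.25, -0.75, -0.25, 0.25, 0.75, 1.25, 1.75]
z = 0.23
Check each boundary:
  z >= -1.75 -> could be stanine 2
  z >= -1.25 -> could be stanine 3
  z >= -0.75 -> could be stanine 4
  z >= -0.25 -> could be stanine 5
  z < 0.25
  z < 0.75
  z < 1.25
  z < 1.75
Highest qualifying boundary gives stanine = 5

5


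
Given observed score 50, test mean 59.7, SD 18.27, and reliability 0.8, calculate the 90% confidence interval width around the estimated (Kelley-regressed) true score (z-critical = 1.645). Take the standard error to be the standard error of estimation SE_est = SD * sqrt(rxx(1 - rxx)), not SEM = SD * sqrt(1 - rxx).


True score estimate = 0.8*50 + 0.2*59.7 = 51.94
SE_est = SD * sqrt(rxx * (1 - rxx)) = 18.27 * sqrt(0.8 * 0.2) = 18.27 * sqrt(0.16) = 7.308
CI = T_est +/- z * SE_est, so width = 2 * z * SE_est = 2 * 1.645 * 7.308
Width = 24.0433

24.0433


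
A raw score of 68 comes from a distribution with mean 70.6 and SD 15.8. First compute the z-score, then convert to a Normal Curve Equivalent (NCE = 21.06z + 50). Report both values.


z = (X - mean) / SD = (68 - 70.6) / 15.8
z = -2.6 / 15.8
z = -0.1646
NCE = NCE = 21.06z + 50
Carry z at full precision (z = -2.6 / 15.8) into the conversion:
NCE = 21.06 * (-2.6 / 15.8) + 50 = -54.756 / 15.8 + 50
NCE = -3.4656 + 50
NCE = 46.5344

46.5344


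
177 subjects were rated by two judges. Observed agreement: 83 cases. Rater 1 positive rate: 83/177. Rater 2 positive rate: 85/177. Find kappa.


P_o = 83/177 = 0.468927
P_e = (83*85 + 94*92) / 31329 = 0.501229
kappa = (P_o - P_e) / (1 - P_e)
kappa = (0.468927 - 0.501229) / (1 - 0.501229)
kappa = -0.0648

-0.0648


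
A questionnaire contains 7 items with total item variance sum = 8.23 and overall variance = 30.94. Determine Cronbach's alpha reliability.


alpha = (k/(k-1)) * (1 - sum(si^2)/s_total^2)
= (7/6) * (1 - 8.23/30.94)
alpha = 0.8563

0.8563


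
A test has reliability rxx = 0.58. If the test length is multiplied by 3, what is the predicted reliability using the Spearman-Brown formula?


r_new = (n * rxx) / (1 + (n-1) * rxx)
r_new = (3 * 0.58) / (1 + 2 * 0.58)
r_new = 1.74 / 2.16
r_new = 0.8056

0.8056


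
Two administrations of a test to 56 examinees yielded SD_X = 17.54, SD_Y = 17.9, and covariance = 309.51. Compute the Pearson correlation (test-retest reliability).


r = cov(X,Y) / (SD_X * SD_Y)
r = 309.51 / (17.54 * 17.9)
r = 309.51 / 313.966
r = 0.9858

0.9858


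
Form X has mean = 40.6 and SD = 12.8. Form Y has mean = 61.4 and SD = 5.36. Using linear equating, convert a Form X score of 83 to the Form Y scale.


slope = SD_Y / SD_X = 5.36 / 12.8 ~ 0.4188
intercept = mean_Y - slope * mean_X = 61.4 - (5.36 / 12.8) * 40.6 ~ 44.3987
Y = slope * X + intercept. To avoid rounding drift from the rounded slope/intercept, evaluate the equivalent form Y = mean_Y + SD_Y * (X - mean_X) / SD_X at full precision:
Y = 61.4 + 5.36 * (83 - 40.6) / 12.8
Y = 61.4 + 5.36 * 42.4 / 12.8
Y = 61.4 + 227.264 / 12.8
Y = 61.4 + 17.755
Y = 79.155

79.155


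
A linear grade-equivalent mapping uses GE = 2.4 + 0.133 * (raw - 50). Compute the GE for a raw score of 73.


raw - median = 73 - 50 = 23
slope * diff = 0.133 * 23 = 3.059
GE = 2.4 + 3.059
GE = 5.459

5.459


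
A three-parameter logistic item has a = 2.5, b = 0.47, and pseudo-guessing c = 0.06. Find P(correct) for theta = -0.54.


logit = 2.5*(-0.54 - 0.47) = -2.525
P* = 1/(1 + exp(--2.525)) = 0.0741
P = 0.06 + (1 - 0.06) * 0.0741
P = 0.1297

0.1297


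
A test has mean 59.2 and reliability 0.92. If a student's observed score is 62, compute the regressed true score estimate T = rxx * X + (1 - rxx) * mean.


T_est = rxx * X + (1 - rxx) * mean
T_est = 0.92 * 62 + 0.08 * 59.2
T_est = 57.04 + 4.736
T_est = 61.776

61.776


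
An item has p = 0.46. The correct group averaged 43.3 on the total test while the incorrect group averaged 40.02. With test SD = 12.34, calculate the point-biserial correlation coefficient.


q = 1 - p = 0.54
rpb = ((M1 - M0) / SD) * sqrt(p * q)
rpb = ((43.3 - 40.02) / 12.34) * sqrt(0.46 * 0.54)
rpb = 0.1325

0.1325


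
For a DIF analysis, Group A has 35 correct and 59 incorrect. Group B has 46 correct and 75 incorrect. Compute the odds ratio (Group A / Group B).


Odds_A = 35/59 = 0.5932
Odds_B = 46/75 = 0.6133
OR = Odds_A / Odds_B = 0.5932 / 0.6133
Exactly, OR = (35 * 75) / (59 * 46) = 2625 / 2714
OR = 0.9672

0.9672


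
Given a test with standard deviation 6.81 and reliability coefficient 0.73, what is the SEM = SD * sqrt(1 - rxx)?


SEM = SD * sqrt(1 - rxx)
SEM = 6.81 * sqrt(1 - 0.73)
SEM = 6.81 * sqrt(0.27) = 6.81 * 0.519615
SEM = 3.5386

3.5386


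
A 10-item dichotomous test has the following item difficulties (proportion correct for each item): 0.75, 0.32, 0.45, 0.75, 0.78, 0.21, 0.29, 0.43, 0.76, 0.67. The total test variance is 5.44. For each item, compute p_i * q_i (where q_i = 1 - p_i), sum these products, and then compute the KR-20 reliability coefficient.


For each item, compute p_i * q_i:
  Item 1: 0.75 * 0.25 = 0.1875
  Item 2: 0.32 * 0.68 = 0.2176
  Item 3: 0.45 * 0.55 = 0.2475
  Item 4: 0.75 * 0.25 = 0.1875
  Item 5: 0.78 * 0.22 = 0.1716
  Item 6: 0.21 * 0.79 = 0.1659
  Item 7: 0.29 * 0.71 = 0.2059
  Item 8: 0.43 * 0.57 = 0.2451
  Item 9: 0.76 * 0.24 = 0.1824
  Item 10: 0.67 * 0.33 = 0.2211
Sum(p_i * q_i) = 0.1875 + 0.2176 + 0.2475 + 0.1875 + 0.1716 + 0.1659 + 0.2059 + 0.2451 + 0.1824 + 0.2211 = 2.0321
KR-20 = (k/(k-1)) * (1 - Sum(p_i*q_i) / Var_total)
= (10/9) * (1 - 2.0321/5.44)
= 1.1111 * 0.6265
KR-20 = 0.6961

0.6961


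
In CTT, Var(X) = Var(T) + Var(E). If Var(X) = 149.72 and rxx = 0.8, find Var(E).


var_true = rxx * var_obs = 0.8 * 149.72 = 119.776
var_error = var_obs - var_true
var_error = 149.72 - 119.776
var_error = 29.944

29.944


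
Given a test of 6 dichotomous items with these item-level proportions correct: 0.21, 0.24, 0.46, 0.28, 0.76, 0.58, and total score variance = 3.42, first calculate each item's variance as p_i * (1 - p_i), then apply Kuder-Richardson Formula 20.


For each item, compute p_i * q_i:
  Item 1: 0.21 * 0.79 = 0.1659
  Item 2: 0.24 * 0.76 = 0.1824
  Item 3: 0.46 * 0.54 = 0.2484
  Item 4: 0.28 * 0.72 = 0.2016
  Item 5: 0.76 * 0.24 = 0.1824
  Item 6: 0.58 * 0.42 = 0.2436
Sum(p_i * q_i) = 0.1659 + 0.1824 + 0.2484 + 0.2016 + 0.1824 + 0.2436 = 1.2243
KR-20 = (k/(k-1)) * (1 - Sum(p_i*q_i) / Var_total)
= (6/5) * (1 - 1.2243/3.42)
= 1.2 * 0.642
KR-20 = 0.7704

0.7704


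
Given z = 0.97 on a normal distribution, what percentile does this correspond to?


CDF(z) = 0.5 * (1 + erf(z/sqrt(2)))
erf(0.6859) = 0.668
CDF = 0.834
Percentile rank = 0.834 * 100 = 83.4

83.4


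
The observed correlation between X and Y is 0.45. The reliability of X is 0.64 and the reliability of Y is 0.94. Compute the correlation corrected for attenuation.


r_corrected = rxy / sqrt(rxx * ryy)
= 0.45 / sqrt(0.64 * 0.94)
= 0.45 / sqrt(0.6016)
= 0.45 / 0.775629
r_corrected = 0.5802

0.5802


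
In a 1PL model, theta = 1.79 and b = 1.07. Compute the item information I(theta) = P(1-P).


P = 1/(1+exp(-(1.79-1.07))) = 0.6726
I = P*(1-P) = 0.6726 * 0.3274
I = 0.2202

0.2202


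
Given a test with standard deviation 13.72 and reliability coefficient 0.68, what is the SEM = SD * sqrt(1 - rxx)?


SEM = SD * sqrt(1 - rxx)
SEM = 13.72 * sqrt(1 - 0.68)
SEM = 13.72 * sqrt(0.32) = 13.72 * 0.565685
SEM = 7.7612

7.7612


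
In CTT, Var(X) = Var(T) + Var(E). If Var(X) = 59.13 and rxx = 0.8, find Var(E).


var_true = rxx * var_obs = 0.8 * 59.13 = 47.304
var_error = var_obs - var_true
var_error = 59.13 - 47.304
var_error = 11.826

11.826


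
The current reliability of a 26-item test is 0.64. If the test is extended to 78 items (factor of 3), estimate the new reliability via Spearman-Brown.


r_new = (n * rxx) / (1 + (n-1) * rxx)
r_new = (3 * 0.64) / (1 + 2 * 0.64)
r_new = 1.92 / 2.28
r_new = 0.8421

0.8421


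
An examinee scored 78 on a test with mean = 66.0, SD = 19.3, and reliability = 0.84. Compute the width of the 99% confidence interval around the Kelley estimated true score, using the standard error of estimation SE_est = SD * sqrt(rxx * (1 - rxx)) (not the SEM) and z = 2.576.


True score estimate = 0.84*78 + 0.16*66.0 = 76.08
SE_est = SD * sqrt(rxx * (1 - rxx)) = 19.3 * sqrt(0.84 * 0.16) = 19.3 * sqrt(0.1344) = 7.075497
CI = T_est +/- z * SE_est, so width = 2 * z * SE_est = 2 * 2.576 * 7.075497
Width = 36.453

36.453


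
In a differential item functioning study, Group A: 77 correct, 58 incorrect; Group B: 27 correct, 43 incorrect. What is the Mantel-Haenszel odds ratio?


Odds_A = 77/58 = 1.3276
Odds_B = 27/43 = 0.6279
OR = Odds_A / Odds_B = 1.3276 / 0.6279
Exactly, OR = (77 * 43) / (58 * 27) = 3311 / 1566
OR = 2.1143

2.1143


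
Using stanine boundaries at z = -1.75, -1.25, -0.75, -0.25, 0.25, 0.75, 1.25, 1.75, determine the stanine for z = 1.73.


Stanine boundaries: [-1.75, -1.25, -0.75, -0.25, 0.25, 0.75, 1.25, 1.75]
z = 1.73
Check each boundary:
  z >= -1.75 -> could be stanine 2
  z >= -1.25 -> could be stanine 3
  z >= -0.75 -> could be stanine 4
  z >= -0.25 -> could be stanine 5
  z >= 0.25 -> could be stanine 6
  z >= 0.75 -> could be stanine 7
  z >= 1.25 -> could be stanine 8
  z < 1.75
Highest qualifying boundary gives stanine = 8

8


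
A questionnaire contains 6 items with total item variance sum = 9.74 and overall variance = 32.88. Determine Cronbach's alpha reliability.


alpha = (k/(k-1)) * (1 - sum(si^2)/s_total^2)
= (6/5) * (1 - 9.74/32.88)
alpha = 0.8445

0.8445


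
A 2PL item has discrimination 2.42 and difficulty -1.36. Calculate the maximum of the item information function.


For 2PL, max info at theta = b = -1.36
I_max = a^2 / 4 = 2.42^2 / 4
= 5.8564 / 4
I_max = 1.4641

1.4641


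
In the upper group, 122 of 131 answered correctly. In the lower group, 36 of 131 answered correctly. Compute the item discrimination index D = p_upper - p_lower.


p_upper = 122/131 = 0.9313
p_lower = 36/131 = 0.2748
D = 0.9313 - 0.2748 = 0.6565

0.6565


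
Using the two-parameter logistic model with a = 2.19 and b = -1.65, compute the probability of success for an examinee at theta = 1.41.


a*(theta - b) = 2.19 * (1.41 - -1.65) = 6.7014
exp(-6.7014) = 0.0012
P = 1 / (1 + 0.0012)
P = 0.9988

0.9988


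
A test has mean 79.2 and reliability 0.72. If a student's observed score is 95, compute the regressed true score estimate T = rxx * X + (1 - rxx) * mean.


T_est = rxx * X + (1 - rxx) * mean
T_est = 0.72 * 95 + 0.28 * 79.2
T_est = 68.4 + 22.176
T_est = 90.576

90.576


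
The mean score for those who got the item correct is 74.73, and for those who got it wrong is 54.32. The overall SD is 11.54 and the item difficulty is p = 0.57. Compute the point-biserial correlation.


q = 1 - p = 0.43
rpb = ((M1 - M0) / SD) * sqrt(p * q)
rpb = ((74.73 - 54.32) / 11.54) * sqrt(0.57 * 0.43)
rpb = 0.8756

0.8756


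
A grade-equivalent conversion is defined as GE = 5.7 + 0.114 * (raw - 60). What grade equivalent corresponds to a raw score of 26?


raw - median = 26 - 60 = -34
slope * diff = 0.114 * -34 = -3.876
GE = 5.7 + -3.876
GE = 1.824

1.824


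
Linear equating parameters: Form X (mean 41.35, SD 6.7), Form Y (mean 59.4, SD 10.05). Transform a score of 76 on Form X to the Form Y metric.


slope = SD_Y / SD_X = 10.05 / 6.7 ~ 1.5
intercept = mean_Y - slope * mean_X = 59.4 - (10.05 / 6.7) * 41.35 ~ -2.625
Y = slope * X + intercept. To avoid rounding drift from the rounded slope/intercept, evaluate the equivalent form Y = mean_Y + SD_Y * (X - mean_X) / SD_X at full precision:
Y = 59.4 + 10.05 * (76 - 41.35) / 6.7
Y = 59.4 + 10.05 * 34.65 / 6.7
Y = 59.4 + 348.2325 / 6.7
Y = 59.4 + 51.975
Y = 111.375

111.375


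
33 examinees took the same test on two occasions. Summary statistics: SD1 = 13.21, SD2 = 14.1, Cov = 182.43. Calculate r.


r = cov(X,Y) / (SD_X * SD_Y)
r = 182.43 / (13.21 * 14.1)
r = 182.43 / 186.261
r = 0.9794

0.9794


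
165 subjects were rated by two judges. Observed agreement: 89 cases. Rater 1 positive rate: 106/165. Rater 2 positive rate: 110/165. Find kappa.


P_o = 89/165 = 0.539394
P_e = (106*110 + 59*55) / 27225 = 0.547475
kappa = (P_o - P_e) / (1 - P_e)
kappa = (0.539394 - 0.547475) / (1 - 0.547475)
kappa = -0.0179

-0.0179


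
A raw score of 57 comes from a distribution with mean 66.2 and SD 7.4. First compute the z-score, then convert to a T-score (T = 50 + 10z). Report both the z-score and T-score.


z = (X - mean) / SD = (57 - 66.2) / 7.4
z = -9.2 / 7.4
z = -1.2432
T-score = T = 50 + 10z
Carry z at full precision (z = -9.2 / 7.4) into the conversion:
T-score = 50 + 10 * (-9.2 / 7.4) = 50 + -92 / 7.4
T-score = 50 + -12.4324
T-score = 37.5676

37.5676


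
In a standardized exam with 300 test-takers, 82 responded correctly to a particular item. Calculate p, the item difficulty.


Item difficulty p = number correct / total examinees
p = 82 / 300
p = 0.2733

0.2733


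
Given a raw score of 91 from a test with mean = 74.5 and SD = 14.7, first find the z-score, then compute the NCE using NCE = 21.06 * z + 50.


z = (X - mean) / SD = (91 - 74.5) / 14.7
z = 16.5 / 14.7
z = 1.1224
NCE = NCE = 21.06z + 50
Carry z at full precision (z = 16.5 / 14.7) into the conversion:
NCE = 21.06 * (16.5 / 14.7) + 50 = 347.49 / 14.7 + 50
NCE = 23.6388 + 50
NCE = 73.6388

73.6388


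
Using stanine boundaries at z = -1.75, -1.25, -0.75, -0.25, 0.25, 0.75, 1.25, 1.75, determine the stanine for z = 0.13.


Stanine boundaries: [-1.75, -1.25, -0.75, -0.25, 0.25, 0.75, 1.25, 1.75]
z = 0.13
Check each boundary:
  z >= -1.75 -> could be stanine 2
  z >= -1.25 -> could be stanine 3
  z >= -0.75 -> could be stanine 4
  z >= -0.25 -> could be stanine 5
  z < 0.25
  z < 0.75
  z < 1.25
  z < 1.75
Highest qualifying boundary gives stanine = 5

5


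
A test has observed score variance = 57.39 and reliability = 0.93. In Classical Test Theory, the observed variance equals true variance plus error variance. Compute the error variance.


var_true = rxx * var_obs = 0.93 * 57.39 = 53.3727
var_error = var_obs - var_true
var_error = 57.39 - 53.3727
var_error = 4.0173

4.0173


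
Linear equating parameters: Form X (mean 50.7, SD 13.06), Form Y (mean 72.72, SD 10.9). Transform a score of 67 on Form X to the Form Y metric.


slope = SD_Y / SD_X = 10.9 / 13.06 ~ 0.8346
intercept = mean_Y - slope * mean_X = 72.72 - (10.9 / 13.06) * 50.7 ~ 30.4053
Y = slope * X + intercept. To avoid rounding drift from the rounded slope/intercept, evaluate the equivalent form Y = mean_Y + SD_Y * (X - mean_X) / SD_X at full precision:
Y = 72.72 + 10.9 * (67 - 50.7) / 13.06
Y = 72.72 + 10.9 * 16.3 / 13.06
Y = 72.72 + 177.67 / 13.06
Y = 72.72 + 13.6041
Y = 86.3241

86.3241


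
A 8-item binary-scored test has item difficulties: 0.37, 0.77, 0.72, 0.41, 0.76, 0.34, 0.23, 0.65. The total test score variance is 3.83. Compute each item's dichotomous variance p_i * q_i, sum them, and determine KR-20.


For each item, compute p_i * q_i:
  Item 1: 0.37 * 0.63 = 0.2331
  Item 2: 0.77 * 0.23 = 0.1771
  Item 3: 0.72 * 0.28 = 0.2016
  Item 4: 0.41 * 0.59 = 0.2419
  Item 5: 0.76 * 0.24 = 0.1824
  Item 6: 0.34 * 0.66 = 0.2244
  Item 7: 0.23 * 0.77 = 0.1771
  Item 8: 0.65 * 0.35 = 0.2275
Sum(p_i * q_i) = 0.2331 + 0.1771 + 0.2016 + 0.2419 + 0.1824 + 0.2244 + 0.1771 + 0.2275 = 1.6651
KR-20 = (k/(k-1)) * (1 - Sum(p_i*q_i) / Var_total)
= (8/7) * (1 - 1.6651/3.83)
= 1.1429 * 0.5652
KR-20 = 0.646

0.646


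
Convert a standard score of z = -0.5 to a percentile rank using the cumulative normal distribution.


CDF(z) = 0.5 * (1 + erf(z/sqrt(2)))
erf(-0.3536) = -0.3829
CDF = 0.3085
Percentile rank = 0.3085 * 100 = 30.85

30.85


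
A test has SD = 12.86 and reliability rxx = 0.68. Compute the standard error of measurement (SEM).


SEM = SD * sqrt(1 - rxx)
SEM = 12.86 * sqrt(1 - 0.68)
SEM = 12.86 * sqrt(0.32) = 12.86 * 0.565685
SEM = 7.2747

7.2747


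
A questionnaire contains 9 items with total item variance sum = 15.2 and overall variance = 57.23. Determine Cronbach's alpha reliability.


alpha = (k/(k-1)) * (1 - sum(si^2)/s_total^2)
= (9/8) * (1 - 15.2/57.23)
alpha = 0.8262

0.8262


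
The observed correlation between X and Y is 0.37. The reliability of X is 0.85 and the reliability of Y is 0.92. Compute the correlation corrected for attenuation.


r_corrected = rxy / sqrt(rxx * ryy)
= 0.37 / sqrt(0.85 * 0.92)
= 0.37 / sqrt(0.782)
= 0.37 / 0.884308
r_corrected = 0.4184

0.4184


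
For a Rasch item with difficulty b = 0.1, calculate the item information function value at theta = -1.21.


P = 1/(1+exp(-(-1.21-0.1))) = 0.2125
I = P*(1-P) = 0.2125 * 0.7875
I = 0.1673

0.1673


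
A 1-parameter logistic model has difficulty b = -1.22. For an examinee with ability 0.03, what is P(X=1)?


theta - b = 0.03 - -1.22 = 1.25
exp(-(theta - b)) = exp(-1.25) = 0.2865
P = 1 / (1 + 0.2865)
P = 0.7773

0.7773


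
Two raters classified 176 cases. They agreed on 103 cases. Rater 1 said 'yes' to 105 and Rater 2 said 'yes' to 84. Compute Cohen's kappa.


P_o = 103/176 = 0.585227
P_e = (105*84 + 71*92) / 30976 = 0.49561
kappa = (P_o - P_e) / (1 - P_e)
kappa = (0.585227 - 0.49561) / (1 - 0.49561)
kappa = 0.1777

0.1777


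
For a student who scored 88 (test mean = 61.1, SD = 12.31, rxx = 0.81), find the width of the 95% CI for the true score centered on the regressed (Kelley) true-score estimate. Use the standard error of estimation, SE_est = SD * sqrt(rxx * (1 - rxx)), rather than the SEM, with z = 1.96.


True score estimate = 0.81*88 + 0.19*61.1 = 82.889
SE_est = SD * sqrt(rxx * (1 - rxx)) = 12.31 * sqrt(0.81 * 0.19) = 12.31 * sqrt(0.1539) = 4.829224
CI = T_est +/- z * SE_est, so width = 2 * z * SE_est = 2 * 1.96 * 4.829224
Width = 18.9306

18.9306


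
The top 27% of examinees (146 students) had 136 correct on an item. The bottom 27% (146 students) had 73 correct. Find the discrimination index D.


p_upper = 136/146 = 0.9315
p_lower = 73/146 = 0.5
D = 0.9315 - 0.5 = 0.4315

0.4315


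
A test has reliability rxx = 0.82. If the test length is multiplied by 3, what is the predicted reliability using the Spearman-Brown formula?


r_new = (n * rxx) / (1 + (n-1) * rxx)
r_new = (3 * 0.82) / (1 + 2 * 0.82)
r_new = 2.46 / 2.64
r_new = 0.9318

0.9318


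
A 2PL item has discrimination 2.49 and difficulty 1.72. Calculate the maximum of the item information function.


For 2PL, max info at theta = b = 1.72
I_max = a^2 / 4 = 2.49^2 / 4
= 6.2001 / 4
I_max = 1.55

1.55


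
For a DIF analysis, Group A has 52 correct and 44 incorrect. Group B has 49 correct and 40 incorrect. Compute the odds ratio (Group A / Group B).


Odds_A = 52/44 = 1.1818
Odds_B = 49/40 = 1.225
OR = Odds_A / Odds_B = 1.1818 / 1.225
Exactly, OR = (52 * 40) / (44 * 49) = 2080 / 2156
OR = 0.9647

0.9647


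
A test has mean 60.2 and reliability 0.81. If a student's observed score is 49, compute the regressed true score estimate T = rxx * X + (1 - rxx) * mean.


T_est = rxx * X + (1 - rxx) * mean
T_est = 0.81 * 49 + 0.19 * 60.2
T_est = 39.69 + 11.438
T_est = 51.128

51.128


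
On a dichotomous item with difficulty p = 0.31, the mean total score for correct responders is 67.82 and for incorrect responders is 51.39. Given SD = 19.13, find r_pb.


q = 1 - p = 0.69
rpb = ((M1 - M0) / SD) * sqrt(p * q)
rpb = ((67.82 - 51.39) / 19.13) * sqrt(0.31 * 0.69)
rpb = 0.3972

0.3972


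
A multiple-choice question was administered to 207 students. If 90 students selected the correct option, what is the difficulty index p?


Item difficulty p = number correct / total examinees
p = 90 / 207
p = 0.4348

0.4348


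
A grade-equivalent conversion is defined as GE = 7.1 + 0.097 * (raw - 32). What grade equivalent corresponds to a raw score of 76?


raw - median = 76 - 32 = 44
slope * diff = 0.097 * 44 = 4.268
GE = 7.1 + 4.268
GE = 11.368

11.368


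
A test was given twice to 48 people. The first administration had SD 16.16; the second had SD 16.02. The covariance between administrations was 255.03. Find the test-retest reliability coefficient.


r = cov(X,Y) / (SD_X * SD_Y)
r = 255.03 / (16.16 * 16.02)
r = 255.03 / 258.8832
r = 0.9851

0.9851


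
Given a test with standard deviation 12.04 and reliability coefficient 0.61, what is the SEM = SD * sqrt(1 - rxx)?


SEM = SD * sqrt(1 - rxx)
SEM = 12.04 * sqrt(1 - 0.61)
SEM = 12.04 * sqrt(0.39) = 12.04 * 0.6245
SEM = 7.519

7.519


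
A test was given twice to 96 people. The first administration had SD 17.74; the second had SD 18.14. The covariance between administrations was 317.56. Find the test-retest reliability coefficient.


r = cov(X,Y) / (SD_X * SD_Y)
r = 317.56 / (17.74 * 18.14)
r = 317.56 / 321.8036
r = 0.9868

0.9868


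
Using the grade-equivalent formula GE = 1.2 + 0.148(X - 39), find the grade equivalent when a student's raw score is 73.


raw - median = 73 - 39 = 34
slope * diff = 0.148 * 34 = 5.032
GE = 1.2 + 5.032
GE = 6.232

6.232


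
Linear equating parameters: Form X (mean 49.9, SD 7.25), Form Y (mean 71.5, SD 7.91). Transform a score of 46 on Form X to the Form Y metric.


slope = SD_Y / SD_X = 7.91 / 7.25 ~ 1.091
intercept = mean_Y - slope * mean_X = 71.5 - (7.91 / 7.25) * 49.9 ~ 17.0574
Y = slope * X + intercept. To avoid rounding drift from the rounded slope/intercept, evaluate the equivalent form Y = mean_Y + SD_Y * (X - mean_X) / SD_X at full precision:
Y = 71.5 + 7.91 * (46 - 49.9) / 7.25
Y = 71.5 - 7.91 * 3.9 / 7.25
Y = 71.5 - 30.849 / 7.25
Y = 71.5 - 4.255
Y = 67.245

67.245


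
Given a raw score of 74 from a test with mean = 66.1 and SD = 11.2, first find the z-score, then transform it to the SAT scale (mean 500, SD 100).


z = (X - mean) / SD = (74 - 66.1) / 11.2
z = 7.9 / 11.2
z = 0.7054
SAT-scale = SAT = 500 + 100z
Carry z at full precision (z = 7.9 / 11.2) into the conversion:
SAT-scale = 500 + 100 * (7.9 / 11.2) = 500 + 790 / 11.2
SAT-scale = 500 + 70.5357
SAT-scale = 570.5357

570.5357


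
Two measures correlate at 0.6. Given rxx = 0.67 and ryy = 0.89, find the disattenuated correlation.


r_corrected = rxy / sqrt(rxx * ryy)
= 0.6 / sqrt(0.67 * 0.89)
= 0.6 / sqrt(0.5963)
= 0.6 / 0.772205
r_corrected = 0.777

0.777


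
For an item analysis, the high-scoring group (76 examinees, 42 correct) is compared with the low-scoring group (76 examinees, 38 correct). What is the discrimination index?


p_upper = 42/76 = 0.5526
p_lower = 38/76 = 0.5
D = 0.5526 - 0.5 = 0.0526

0.0526


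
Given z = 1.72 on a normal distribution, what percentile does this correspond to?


CDF(z) = 0.5 * (1 + erf(z/sqrt(2)))
erf(1.2162) = 0.9146
CDF = 0.9573
Percentile rank = 0.9573 * 100 = 95.73

95.73


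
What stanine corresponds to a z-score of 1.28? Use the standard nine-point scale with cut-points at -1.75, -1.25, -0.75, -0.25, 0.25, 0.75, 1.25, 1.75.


Stanine boundaries: [-1.75, -1.25, -0.75, -0.25, 0.25, 0.75, 1.25, 1.75]
z = 1.28
Check each boundary:
  z >= -1.75 -> could be stanine 2
  z >= -1.25 -> could be stanine 3
  z >= -0.75 -> could be stanine 4
  z >= -0.25 -> could be stanine 5
  z >= 0.25 -> could be stanine 6
  z >= 0.75 -> could be stanine 7
  z >= 1.25 -> could be stanine 8
  z < 1.75
Highest qualifying boundary gives stanine = 8

8


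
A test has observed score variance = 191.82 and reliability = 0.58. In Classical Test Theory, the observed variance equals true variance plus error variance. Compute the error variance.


var_true = rxx * var_obs = 0.58 * 191.82 = 111.2556
var_error = var_obs - var_true
var_error = 191.82 - 111.2556
var_error = 80.5644

80.5644


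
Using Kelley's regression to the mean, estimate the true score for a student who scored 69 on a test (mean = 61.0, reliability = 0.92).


T_est = rxx * X + (1 - rxx) * mean
T_est = 0.92 * 69 + 0.08 * 61.0
T_est = 63.48 + 4.88
T_est = 68.36

68.36


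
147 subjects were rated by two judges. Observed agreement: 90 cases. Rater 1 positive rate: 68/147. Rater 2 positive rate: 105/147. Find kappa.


P_o = 90/147 = 0.612245
P_e = (68*105 + 79*42) / 21609 = 0.483965
kappa = (P_o - P_e) / (1 - P_e)
kappa = (0.612245 - 0.483965) / (1 - 0.483965)
kappa = 0.2486

0.2486


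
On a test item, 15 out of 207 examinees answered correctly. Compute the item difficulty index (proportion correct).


Item difficulty p = number correct / total examinees
p = 15 / 207
p = 0.0725

0.0725


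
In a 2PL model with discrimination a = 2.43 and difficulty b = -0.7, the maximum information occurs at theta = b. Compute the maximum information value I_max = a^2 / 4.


For 2PL, max info at theta = b = -0.7
I_max = a^2 / 4 = 2.43^2 / 4
= 5.9049 / 4
I_max = 1.4762

1.4762


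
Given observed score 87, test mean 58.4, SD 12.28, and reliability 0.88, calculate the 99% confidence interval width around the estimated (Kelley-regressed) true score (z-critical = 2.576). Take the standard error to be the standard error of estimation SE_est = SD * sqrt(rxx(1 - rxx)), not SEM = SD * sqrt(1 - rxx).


True score estimate = 0.88*87 + 0.12*58.4 = 83.568
SE_est = SD * sqrt(rxx * (1 - rxx)) = 12.28 * sqrt(0.88 * 0.12) = 12.28 * sqrt(0.1056) = 3.990528
CI = T_est +/- z * SE_est, so width = 2 * z * SE_est = 2 * 2.576 * 3.990528
Width = 20.5592

20.5592


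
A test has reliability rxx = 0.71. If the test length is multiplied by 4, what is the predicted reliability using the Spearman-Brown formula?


r_new = (n * rxx) / (1 + (n-1) * rxx)
r_new = (4 * 0.71) / (1 + 3 * 0.71)
r_new = 2.84 / 3.13
r_new = 0.9073

0.9073


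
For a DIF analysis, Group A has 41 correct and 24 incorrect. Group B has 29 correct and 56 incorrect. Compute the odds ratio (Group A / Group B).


Odds_A = 41/24 = 1.7083
Odds_B = 29/56 = 0.5179
OR = Odds_A / Odds_B = 1.7083 / 0.5179
Exactly, OR = (41 * 56) / (24 * 29) = 2296 / 696
OR = 3.2989

3.2989


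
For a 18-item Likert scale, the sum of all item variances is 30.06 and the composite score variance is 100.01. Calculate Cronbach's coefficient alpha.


alpha = (k/(k-1)) * (1 - sum(si^2)/s_total^2)
= (18/17) * (1 - 30.06/100.01)
alpha = 0.7406

0.7406


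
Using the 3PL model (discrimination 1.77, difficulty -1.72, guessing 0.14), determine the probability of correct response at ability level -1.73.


logit = 1.77*(-1.73 - -1.72) = -0.0177
P* = 1/(1 + exp(--0.0177)) = 0.4956
P = 0.14 + (1 - 0.14) * 0.4956
P = 0.5662

0.5662


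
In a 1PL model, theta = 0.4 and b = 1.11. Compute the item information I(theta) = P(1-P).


P = 1/(1+exp(-(0.4-1.11))) = 0.3296
I = P*(1-P) = 0.3296 * 0.6704
I = 0.221

0.221


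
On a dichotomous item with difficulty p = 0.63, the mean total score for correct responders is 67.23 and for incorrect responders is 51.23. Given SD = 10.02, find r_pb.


q = 1 - p = 0.37
rpb = ((M1 - M0) / SD) * sqrt(p * q)
rpb = ((67.23 - 51.23) / 10.02) * sqrt(0.63 * 0.37)
rpb = 0.7709

0.7709


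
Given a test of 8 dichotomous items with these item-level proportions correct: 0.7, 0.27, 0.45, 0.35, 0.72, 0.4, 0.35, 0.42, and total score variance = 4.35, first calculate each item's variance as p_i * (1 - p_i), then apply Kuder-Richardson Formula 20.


For each item, compute p_i * q_i:
  Item 1: 0.7 * 0.3 = 0.21
  Item 2: 0.27 * 0.73 = 0.1971
  Item 3: 0.45 * 0.55 = 0.2475
  Item 4: 0.35 * 0.65 = 0.2275
  Item 5: 0.72 * 0.28 = 0.2016
  Item 6: 0.4 * 0.6 = 0.24
  Item 7: 0.35 * 0.65 = 0.2275
  Item 8: 0.42 * 0.58 = 0.2436
Sum(p_i * q_i) = 0.21 + 0.1971 + 0.2475 + 0.2275 + 0.2016 + 0.24 + 0.2275 + 0.2436 = 1.7948
KR-20 = (k/(k-1)) * (1 - Sum(p_i*q_i) / Var_total)
= (8/7) * (1 - 1.7948/4.35)
= 1.1429 * 0.5874
KR-20 = 0.6713

0.6713
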